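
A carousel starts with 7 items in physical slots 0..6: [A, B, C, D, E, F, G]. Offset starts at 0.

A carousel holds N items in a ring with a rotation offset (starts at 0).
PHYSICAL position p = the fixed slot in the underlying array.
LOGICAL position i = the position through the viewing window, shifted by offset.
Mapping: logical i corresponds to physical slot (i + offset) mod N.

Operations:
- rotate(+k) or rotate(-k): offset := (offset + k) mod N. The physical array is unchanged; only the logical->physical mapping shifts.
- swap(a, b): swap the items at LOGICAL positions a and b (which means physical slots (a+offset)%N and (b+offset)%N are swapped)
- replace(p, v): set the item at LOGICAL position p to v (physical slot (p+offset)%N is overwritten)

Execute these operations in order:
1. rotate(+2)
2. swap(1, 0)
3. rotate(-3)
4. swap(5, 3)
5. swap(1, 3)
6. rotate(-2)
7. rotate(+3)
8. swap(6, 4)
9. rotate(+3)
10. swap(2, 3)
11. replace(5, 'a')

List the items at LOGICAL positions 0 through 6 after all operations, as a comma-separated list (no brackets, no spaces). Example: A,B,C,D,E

After op 1 (rotate(+2)): offset=2, physical=[A,B,C,D,E,F,G], logical=[C,D,E,F,G,A,B]
After op 2 (swap(1, 0)): offset=2, physical=[A,B,D,C,E,F,G], logical=[D,C,E,F,G,A,B]
After op 3 (rotate(-3)): offset=6, physical=[A,B,D,C,E,F,G], logical=[G,A,B,D,C,E,F]
After op 4 (swap(5, 3)): offset=6, physical=[A,B,E,C,D,F,G], logical=[G,A,B,E,C,D,F]
After op 5 (swap(1, 3)): offset=6, physical=[E,B,A,C,D,F,G], logical=[G,E,B,A,C,D,F]
After op 6 (rotate(-2)): offset=4, physical=[E,B,A,C,D,F,G], logical=[D,F,G,E,B,A,C]
After op 7 (rotate(+3)): offset=0, physical=[E,B,A,C,D,F,G], logical=[E,B,A,C,D,F,G]
After op 8 (swap(6, 4)): offset=0, physical=[E,B,A,C,G,F,D], logical=[E,B,A,C,G,F,D]
After op 9 (rotate(+3)): offset=3, physical=[E,B,A,C,G,F,D], logical=[C,G,F,D,E,B,A]
After op 10 (swap(2, 3)): offset=3, physical=[E,B,A,C,G,D,F], logical=[C,G,D,F,E,B,A]
After op 11 (replace(5, 'a')): offset=3, physical=[E,a,A,C,G,D,F], logical=[C,G,D,F,E,a,A]

Answer: C,G,D,F,E,a,A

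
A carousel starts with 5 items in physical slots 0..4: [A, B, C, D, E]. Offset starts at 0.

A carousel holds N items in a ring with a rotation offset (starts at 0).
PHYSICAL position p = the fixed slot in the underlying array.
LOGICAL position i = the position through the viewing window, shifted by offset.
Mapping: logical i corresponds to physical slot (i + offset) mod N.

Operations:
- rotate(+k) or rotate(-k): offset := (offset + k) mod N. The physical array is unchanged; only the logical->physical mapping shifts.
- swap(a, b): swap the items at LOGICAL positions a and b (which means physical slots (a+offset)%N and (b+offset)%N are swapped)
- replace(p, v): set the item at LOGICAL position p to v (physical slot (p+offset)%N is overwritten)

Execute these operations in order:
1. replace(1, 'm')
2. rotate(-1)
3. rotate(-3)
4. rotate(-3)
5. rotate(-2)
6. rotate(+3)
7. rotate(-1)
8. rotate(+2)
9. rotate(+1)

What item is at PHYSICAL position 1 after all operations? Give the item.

After op 1 (replace(1, 'm')): offset=0, physical=[A,m,C,D,E], logical=[A,m,C,D,E]
After op 2 (rotate(-1)): offset=4, physical=[A,m,C,D,E], logical=[E,A,m,C,D]
After op 3 (rotate(-3)): offset=1, physical=[A,m,C,D,E], logical=[m,C,D,E,A]
After op 4 (rotate(-3)): offset=3, physical=[A,m,C,D,E], logical=[D,E,A,m,C]
After op 5 (rotate(-2)): offset=1, physical=[A,m,C,D,E], logical=[m,C,D,E,A]
After op 6 (rotate(+3)): offset=4, physical=[A,m,C,D,E], logical=[E,A,m,C,D]
After op 7 (rotate(-1)): offset=3, physical=[A,m,C,D,E], logical=[D,E,A,m,C]
After op 8 (rotate(+2)): offset=0, physical=[A,m,C,D,E], logical=[A,m,C,D,E]
After op 9 (rotate(+1)): offset=1, physical=[A,m,C,D,E], logical=[m,C,D,E,A]

Answer: m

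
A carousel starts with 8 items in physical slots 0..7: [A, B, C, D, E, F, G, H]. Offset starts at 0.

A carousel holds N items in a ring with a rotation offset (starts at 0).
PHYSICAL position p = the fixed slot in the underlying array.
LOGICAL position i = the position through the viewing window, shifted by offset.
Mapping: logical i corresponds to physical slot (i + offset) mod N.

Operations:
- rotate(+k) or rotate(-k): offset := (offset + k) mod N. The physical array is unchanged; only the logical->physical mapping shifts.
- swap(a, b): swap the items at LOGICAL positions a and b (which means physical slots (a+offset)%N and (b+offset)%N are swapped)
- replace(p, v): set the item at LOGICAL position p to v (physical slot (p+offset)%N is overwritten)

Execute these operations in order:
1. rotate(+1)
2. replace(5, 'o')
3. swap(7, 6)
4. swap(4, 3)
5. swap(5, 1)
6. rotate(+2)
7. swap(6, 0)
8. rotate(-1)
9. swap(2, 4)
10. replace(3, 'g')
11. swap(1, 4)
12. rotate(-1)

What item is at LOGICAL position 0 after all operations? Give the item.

Answer: D

Derivation:
After op 1 (rotate(+1)): offset=1, physical=[A,B,C,D,E,F,G,H], logical=[B,C,D,E,F,G,H,A]
After op 2 (replace(5, 'o')): offset=1, physical=[A,B,C,D,E,F,o,H], logical=[B,C,D,E,F,o,H,A]
After op 3 (swap(7, 6)): offset=1, physical=[H,B,C,D,E,F,o,A], logical=[B,C,D,E,F,o,A,H]
After op 4 (swap(4, 3)): offset=1, physical=[H,B,C,D,F,E,o,A], logical=[B,C,D,F,E,o,A,H]
After op 5 (swap(5, 1)): offset=1, physical=[H,B,o,D,F,E,C,A], logical=[B,o,D,F,E,C,A,H]
After op 6 (rotate(+2)): offset=3, physical=[H,B,o,D,F,E,C,A], logical=[D,F,E,C,A,H,B,o]
After op 7 (swap(6, 0)): offset=3, physical=[H,D,o,B,F,E,C,A], logical=[B,F,E,C,A,H,D,o]
After op 8 (rotate(-1)): offset=2, physical=[H,D,o,B,F,E,C,A], logical=[o,B,F,E,C,A,H,D]
After op 9 (swap(2, 4)): offset=2, physical=[H,D,o,B,C,E,F,A], logical=[o,B,C,E,F,A,H,D]
After op 10 (replace(3, 'g')): offset=2, physical=[H,D,o,B,C,g,F,A], logical=[o,B,C,g,F,A,H,D]
After op 11 (swap(1, 4)): offset=2, physical=[H,D,o,F,C,g,B,A], logical=[o,F,C,g,B,A,H,D]
After op 12 (rotate(-1)): offset=1, physical=[H,D,o,F,C,g,B,A], logical=[D,o,F,C,g,B,A,H]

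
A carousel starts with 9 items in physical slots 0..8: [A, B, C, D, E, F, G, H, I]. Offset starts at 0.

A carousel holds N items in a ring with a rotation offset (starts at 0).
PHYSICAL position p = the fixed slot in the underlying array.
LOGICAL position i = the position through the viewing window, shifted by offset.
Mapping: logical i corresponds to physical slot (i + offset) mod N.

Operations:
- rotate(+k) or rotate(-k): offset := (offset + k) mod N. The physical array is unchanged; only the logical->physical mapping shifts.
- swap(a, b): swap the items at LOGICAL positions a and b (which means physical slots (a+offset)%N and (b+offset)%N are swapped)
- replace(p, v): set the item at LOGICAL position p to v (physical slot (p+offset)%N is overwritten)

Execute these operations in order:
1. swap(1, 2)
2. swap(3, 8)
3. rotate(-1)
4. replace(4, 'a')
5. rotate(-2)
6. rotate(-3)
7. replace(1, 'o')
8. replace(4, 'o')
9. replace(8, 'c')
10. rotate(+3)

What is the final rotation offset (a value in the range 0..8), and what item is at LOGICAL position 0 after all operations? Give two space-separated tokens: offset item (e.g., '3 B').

Answer: 6 G

Derivation:
After op 1 (swap(1, 2)): offset=0, physical=[A,C,B,D,E,F,G,H,I], logical=[A,C,B,D,E,F,G,H,I]
After op 2 (swap(3, 8)): offset=0, physical=[A,C,B,I,E,F,G,H,D], logical=[A,C,B,I,E,F,G,H,D]
After op 3 (rotate(-1)): offset=8, physical=[A,C,B,I,E,F,G,H,D], logical=[D,A,C,B,I,E,F,G,H]
After op 4 (replace(4, 'a')): offset=8, physical=[A,C,B,a,E,F,G,H,D], logical=[D,A,C,B,a,E,F,G,H]
After op 5 (rotate(-2)): offset=6, physical=[A,C,B,a,E,F,G,H,D], logical=[G,H,D,A,C,B,a,E,F]
After op 6 (rotate(-3)): offset=3, physical=[A,C,B,a,E,F,G,H,D], logical=[a,E,F,G,H,D,A,C,B]
After op 7 (replace(1, 'o')): offset=3, physical=[A,C,B,a,o,F,G,H,D], logical=[a,o,F,G,H,D,A,C,B]
After op 8 (replace(4, 'o')): offset=3, physical=[A,C,B,a,o,F,G,o,D], logical=[a,o,F,G,o,D,A,C,B]
After op 9 (replace(8, 'c')): offset=3, physical=[A,C,c,a,o,F,G,o,D], logical=[a,o,F,G,o,D,A,C,c]
After op 10 (rotate(+3)): offset=6, physical=[A,C,c,a,o,F,G,o,D], logical=[G,o,D,A,C,c,a,o,F]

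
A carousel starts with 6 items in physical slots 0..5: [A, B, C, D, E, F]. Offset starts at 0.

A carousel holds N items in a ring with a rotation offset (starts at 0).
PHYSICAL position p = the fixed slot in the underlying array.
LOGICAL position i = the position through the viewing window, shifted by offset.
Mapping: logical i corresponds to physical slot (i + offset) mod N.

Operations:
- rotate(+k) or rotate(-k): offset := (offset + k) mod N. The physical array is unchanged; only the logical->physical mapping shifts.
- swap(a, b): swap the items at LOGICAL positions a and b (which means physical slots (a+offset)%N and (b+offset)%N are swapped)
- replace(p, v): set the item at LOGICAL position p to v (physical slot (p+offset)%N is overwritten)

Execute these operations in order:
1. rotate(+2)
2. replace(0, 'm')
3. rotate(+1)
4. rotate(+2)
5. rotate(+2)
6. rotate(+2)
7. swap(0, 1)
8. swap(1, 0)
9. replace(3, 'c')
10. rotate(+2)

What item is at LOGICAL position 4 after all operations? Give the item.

Answer: D

Derivation:
After op 1 (rotate(+2)): offset=2, physical=[A,B,C,D,E,F], logical=[C,D,E,F,A,B]
After op 2 (replace(0, 'm')): offset=2, physical=[A,B,m,D,E,F], logical=[m,D,E,F,A,B]
After op 3 (rotate(+1)): offset=3, physical=[A,B,m,D,E,F], logical=[D,E,F,A,B,m]
After op 4 (rotate(+2)): offset=5, physical=[A,B,m,D,E,F], logical=[F,A,B,m,D,E]
After op 5 (rotate(+2)): offset=1, physical=[A,B,m,D,E,F], logical=[B,m,D,E,F,A]
After op 6 (rotate(+2)): offset=3, physical=[A,B,m,D,E,F], logical=[D,E,F,A,B,m]
After op 7 (swap(0, 1)): offset=3, physical=[A,B,m,E,D,F], logical=[E,D,F,A,B,m]
After op 8 (swap(1, 0)): offset=3, physical=[A,B,m,D,E,F], logical=[D,E,F,A,B,m]
After op 9 (replace(3, 'c')): offset=3, physical=[c,B,m,D,E,F], logical=[D,E,F,c,B,m]
After op 10 (rotate(+2)): offset=5, physical=[c,B,m,D,E,F], logical=[F,c,B,m,D,E]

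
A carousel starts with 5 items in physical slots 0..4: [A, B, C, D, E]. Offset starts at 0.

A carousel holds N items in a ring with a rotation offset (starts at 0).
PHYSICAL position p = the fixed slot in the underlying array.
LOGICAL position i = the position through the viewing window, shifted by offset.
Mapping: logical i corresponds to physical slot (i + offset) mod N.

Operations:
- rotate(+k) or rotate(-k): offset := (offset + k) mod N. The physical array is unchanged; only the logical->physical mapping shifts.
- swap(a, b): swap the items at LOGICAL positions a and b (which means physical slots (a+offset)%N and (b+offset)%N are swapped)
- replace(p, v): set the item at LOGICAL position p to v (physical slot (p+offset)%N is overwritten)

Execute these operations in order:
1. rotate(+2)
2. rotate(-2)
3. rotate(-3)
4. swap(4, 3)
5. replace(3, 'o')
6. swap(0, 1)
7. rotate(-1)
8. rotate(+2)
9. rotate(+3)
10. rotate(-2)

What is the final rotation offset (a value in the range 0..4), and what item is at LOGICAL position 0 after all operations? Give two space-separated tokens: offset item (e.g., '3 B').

Answer: 4 E

Derivation:
After op 1 (rotate(+2)): offset=2, physical=[A,B,C,D,E], logical=[C,D,E,A,B]
After op 2 (rotate(-2)): offset=0, physical=[A,B,C,D,E], logical=[A,B,C,D,E]
After op 3 (rotate(-3)): offset=2, physical=[A,B,C,D,E], logical=[C,D,E,A,B]
After op 4 (swap(4, 3)): offset=2, physical=[B,A,C,D,E], logical=[C,D,E,B,A]
After op 5 (replace(3, 'o')): offset=2, physical=[o,A,C,D,E], logical=[C,D,E,o,A]
After op 6 (swap(0, 1)): offset=2, physical=[o,A,D,C,E], logical=[D,C,E,o,A]
After op 7 (rotate(-1)): offset=1, physical=[o,A,D,C,E], logical=[A,D,C,E,o]
After op 8 (rotate(+2)): offset=3, physical=[o,A,D,C,E], logical=[C,E,o,A,D]
After op 9 (rotate(+3)): offset=1, physical=[o,A,D,C,E], logical=[A,D,C,E,o]
After op 10 (rotate(-2)): offset=4, physical=[o,A,D,C,E], logical=[E,o,A,D,C]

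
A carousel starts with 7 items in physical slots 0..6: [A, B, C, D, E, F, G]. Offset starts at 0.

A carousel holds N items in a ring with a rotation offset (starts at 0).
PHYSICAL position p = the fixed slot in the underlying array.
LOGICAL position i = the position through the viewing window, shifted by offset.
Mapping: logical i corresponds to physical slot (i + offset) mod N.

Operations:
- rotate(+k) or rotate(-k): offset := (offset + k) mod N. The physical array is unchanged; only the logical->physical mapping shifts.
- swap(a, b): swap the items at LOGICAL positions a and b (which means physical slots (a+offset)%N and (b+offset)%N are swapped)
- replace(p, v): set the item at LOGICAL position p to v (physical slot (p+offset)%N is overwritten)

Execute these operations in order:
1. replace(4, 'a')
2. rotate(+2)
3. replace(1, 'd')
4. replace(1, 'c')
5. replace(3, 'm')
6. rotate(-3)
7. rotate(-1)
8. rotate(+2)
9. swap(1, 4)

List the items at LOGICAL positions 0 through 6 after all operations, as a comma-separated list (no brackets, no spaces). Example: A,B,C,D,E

After op 1 (replace(4, 'a')): offset=0, physical=[A,B,C,D,a,F,G], logical=[A,B,C,D,a,F,G]
After op 2 (rotate(+2)): offset=2, physical=[A,B,C,D,a,F,G], logical=[C,D,a,F,G,A,B]
After op 3 (replace(1, 'd')): offset=2, physical=[A,B,C,d,a,F,G], logical=[C,d,a,F,G,A,B]
After op 4 (replace(1, 'c')): offset=2, physical=[A,B,C,c,a,F,G], logical=[C,c,a,F,G,A,B]
After op 5 (replace(3, 'm')): offset=2, physical=[A,B,C,c,a,m,G], logical=[C,c,a,m,G,A,B]
After op 6 (rotate(-3)): offset=6, physical=[A,B,C,c,a,m,G], logical=[G,A,B,C,c,a,m]
After op 7 (rotate(-1)): offset=5, physical=[A,B,C,c,a,m,G], logical=[m,G,A,B,C,c,a]
After op 8 (rotate(+2)): offset=0, physical=[A,B,C,c,a,m,G], logical=[A,B,C,c,a,m,G]
After op 9 (swap(1, 4)): offset=0, physical=[A,a,C,c,B,m,G], logical=[A,a,C,c,B,m,G]

Answer: A,a,C,c,B,m,G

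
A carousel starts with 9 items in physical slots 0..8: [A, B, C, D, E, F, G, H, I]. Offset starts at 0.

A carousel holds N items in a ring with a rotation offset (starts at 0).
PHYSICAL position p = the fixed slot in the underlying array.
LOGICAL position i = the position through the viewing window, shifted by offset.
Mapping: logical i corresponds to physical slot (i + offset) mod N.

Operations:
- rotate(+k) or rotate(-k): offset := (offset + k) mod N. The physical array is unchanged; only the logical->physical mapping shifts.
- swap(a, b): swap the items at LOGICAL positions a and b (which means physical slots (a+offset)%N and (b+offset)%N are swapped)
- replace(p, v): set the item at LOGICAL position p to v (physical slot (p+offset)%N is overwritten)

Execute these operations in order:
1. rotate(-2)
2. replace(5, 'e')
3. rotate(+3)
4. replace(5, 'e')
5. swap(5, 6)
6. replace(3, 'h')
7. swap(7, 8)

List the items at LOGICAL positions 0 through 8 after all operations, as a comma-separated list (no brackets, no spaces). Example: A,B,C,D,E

After op 1 (rotate(-2)): offset=7, physical=[A,B,C,D,E,F,G,H,I], logical=[H,I,A,B,C,D,E,F,G]
After op 2 (replace(5, 'e')): offset=7, physical=[A,B,C,e,E,F,G,H,I], logical=[H,I,A,B,C,e,E,F,G]
After op 3 (rotate(+3)): offset=1, physical=[A,B,C,e,E,F,G,H,I], logical=[B,C,e,E,F,G,H,I,A]
After op 4 (replace(5, 'e')): offset=1, physical=[A,B,C,e,E,F,e,H,I], logical=[B,C,e,E,F,e,H,I,A]
After op 5 (swap(5, 6)): offset=1, physical=[A,B,C,e,E,F,H,e,I], logical=[B,C,e,E,F,H,e,I,A]
After op 6 (replace(3, 'h')): offset=1, physical=[A,B,C,e,h,F,H,e,I], logical=[B,C,e,h,F,H,e,I,A]
After op 7 (swap(7, 8)): offset=1, physical=[I,B,C,e,h,F,H,e,A], logical=[B,C,e,h,F,H,e,A,I]

Answer: B,C,e,h,F,H,e,A,I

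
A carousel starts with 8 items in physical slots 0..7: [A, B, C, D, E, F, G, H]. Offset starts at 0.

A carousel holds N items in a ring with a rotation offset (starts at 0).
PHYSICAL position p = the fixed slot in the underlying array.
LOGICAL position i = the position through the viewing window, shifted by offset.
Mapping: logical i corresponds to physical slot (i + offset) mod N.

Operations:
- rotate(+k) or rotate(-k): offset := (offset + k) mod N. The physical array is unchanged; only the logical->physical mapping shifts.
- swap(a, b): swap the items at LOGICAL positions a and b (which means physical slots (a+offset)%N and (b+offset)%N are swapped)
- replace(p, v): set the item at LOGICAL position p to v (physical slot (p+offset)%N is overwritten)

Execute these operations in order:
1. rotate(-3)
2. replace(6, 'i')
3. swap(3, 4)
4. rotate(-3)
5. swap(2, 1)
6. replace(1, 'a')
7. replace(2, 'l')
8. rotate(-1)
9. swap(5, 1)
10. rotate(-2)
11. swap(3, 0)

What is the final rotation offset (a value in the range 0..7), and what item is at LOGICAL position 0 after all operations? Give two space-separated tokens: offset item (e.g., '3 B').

After op 1 (rotate(-3)): offset=5, physical=[A,B,C,D,E,F,G,H], logical=[F,G,H,A,B,C,D,E]
After op 2 (replace(6, 'i')): offset=5, physical=[A,B,C,i,E,F,G,H], logical=[F,G,H,A,B,C,i,E]
After op 3 (swap(3, 4)): offset=5, physical=[B,A,C,i,E,F,G,H], logical=[F,G,H,B,A,C,i,E]
After op 4 (rotate(-3)): offset=2, physical=[B,A,C,i,E,F,G,H], logical=[C,i,E,F,G,H,B,A]
After op 5 (swap(2, 1)): offset=2, physical=[B,A,C,E,i,F,G,H], logical=[C,E,i,F,G,H,B,A]
After op 6 (replace(1, 'a')): offset=2, physical=[B,A,C,a,i,F,G,H], logical=[C,a,i,F,G,H,B,A]
After op 7 (replace(2, 'l')): offset=2, physical=[B,A,C,a,l,F,G,H], logical=[C,a,l,F,G,H,B,A]
After op 8 (rotate(-1)): offset=1, physical=[B,A,C,a,l,F,G,H], logical=[A,C,a,l,F,G,H,B]
After op 9 (swap(5, 1)): offset=1, physical=[B,A,G,a,l,F,C,H], logical=[A,G,a,l,F,C,H,B]
After op 10 (rotate(-2)): offset=7, physical=[B,A,G,a,l,F,C,H], logical=[H,B,A,G,a,l,F,C]
After op 11 (swap(3, 0)): offset=7, physical=[B,A,H,a,l,F,C,G], logical=[G,B,A,H,a,l,F,C]

Answer: 7 G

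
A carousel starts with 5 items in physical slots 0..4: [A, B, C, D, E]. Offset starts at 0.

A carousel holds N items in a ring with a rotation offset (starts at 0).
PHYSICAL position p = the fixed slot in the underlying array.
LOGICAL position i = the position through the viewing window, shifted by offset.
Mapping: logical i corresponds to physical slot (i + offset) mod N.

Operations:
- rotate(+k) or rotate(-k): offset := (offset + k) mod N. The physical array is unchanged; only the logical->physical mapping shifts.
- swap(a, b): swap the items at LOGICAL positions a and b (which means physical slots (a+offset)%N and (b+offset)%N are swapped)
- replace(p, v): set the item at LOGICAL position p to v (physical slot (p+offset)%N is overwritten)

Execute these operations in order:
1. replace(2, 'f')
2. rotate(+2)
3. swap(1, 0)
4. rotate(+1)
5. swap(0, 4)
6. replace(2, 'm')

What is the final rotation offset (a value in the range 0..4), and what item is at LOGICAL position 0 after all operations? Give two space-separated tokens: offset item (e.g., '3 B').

Answer: 3 D

Derivation:
After op 1 (replace(2, 'f')): offset=0, physical=[A,B,f,D,E], logical=[A,B,f,D,E]
After op 2 (rotate(+2)): offset=2, physical=[A,B,f,D,E], logical=[f,D,E,A,B]
After op 3 (swap(1, 0)): offset=2, physical=[A,B,D,f,E], logical=[D,f,E,A,B]
After op 4 (rotate(+1)): offset=3, physical=[A,B,D,f,E], logical=[f,E,A,B,D]
After op 5 (swap(0, 4)): offset=3, physical=[A,B,f,D,E], logical=[D,E,A,B,f]
After op 6 (replace(2, 'm')): offset=3, physical=[m,B,f,D,E], logical=[D,E,m,B,f]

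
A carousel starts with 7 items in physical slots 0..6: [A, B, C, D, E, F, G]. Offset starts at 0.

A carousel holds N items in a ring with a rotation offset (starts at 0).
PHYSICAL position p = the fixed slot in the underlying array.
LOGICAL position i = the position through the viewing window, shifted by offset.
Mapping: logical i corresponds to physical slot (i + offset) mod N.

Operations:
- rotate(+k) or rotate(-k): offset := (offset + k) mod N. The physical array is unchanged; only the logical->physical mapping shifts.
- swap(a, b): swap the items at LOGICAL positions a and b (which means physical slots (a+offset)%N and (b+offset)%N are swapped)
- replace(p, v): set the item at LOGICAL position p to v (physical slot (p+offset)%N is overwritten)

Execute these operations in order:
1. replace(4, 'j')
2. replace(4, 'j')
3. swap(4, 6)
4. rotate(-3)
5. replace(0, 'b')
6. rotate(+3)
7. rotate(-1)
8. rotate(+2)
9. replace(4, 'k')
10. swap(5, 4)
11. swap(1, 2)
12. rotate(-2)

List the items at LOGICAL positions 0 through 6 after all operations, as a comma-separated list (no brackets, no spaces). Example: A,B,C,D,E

After op 1 (replace(4, 'j')): offset=0, physical=[A,B,C,D,j,F,G], logical=[A,B,C,D,j,F,G]
After op 2 (replace(4, 'j')): offset=0, physical=[A,B,C,D,j,F,G], logical=[A,B,C,D,j,F,G]
After op 3 (swap(4, 6)): offset=0, physical=[A,B,C,D,G,F,j], logical=[A,B,C,D,G,F,j]
After op 4 (rotate(-3)): offset=4, physical=[A,B,C,D,G,F,j], logical=[G,F,j,A,B,C,D]
After op 5 (replace(0, 'b')): offset=4, physical=[A,B,C,D,b,F,j], logical=[b,F,j,A,B,C,D]
After op 6 (rotate(+3)): offset=0, physical=[A,B,C,D,b,F,j], logical=[A,B,C,D,b,F,j]
After op 7 (rotate(-1)): offset=6, physical=[A,B,C,D,b,F,j], logical=[j,A,B,C,D,b,F]
After op 8 (rotate(+2)): offset=1, physical=[A,B,C,D,b,F,j], logical=[B,C,D,b,F,j,A]
After op 9 (replace(4, 'k')): offset=1, physical=[A,B,C,D,b,k,j], logical=[B,C,D,b,k,j,A]
After op 10 (swap(5, 4)): offset=1, physical=[A,B,C,D,b,j,k], logical=[B,C,D,b,j,k,A]
After op 11 (swap(1, 2)): offset=1, physical=[A,B,D,C,b,j,k], logical=[B,D,C,b,j,k,A]
After op 12 (rotate(-2)): offset=6, physical=[A,B,D,C,b,j,k], logical=[k,A,B,D,C,b,j]

Answer: k,A,B,D,C,b,j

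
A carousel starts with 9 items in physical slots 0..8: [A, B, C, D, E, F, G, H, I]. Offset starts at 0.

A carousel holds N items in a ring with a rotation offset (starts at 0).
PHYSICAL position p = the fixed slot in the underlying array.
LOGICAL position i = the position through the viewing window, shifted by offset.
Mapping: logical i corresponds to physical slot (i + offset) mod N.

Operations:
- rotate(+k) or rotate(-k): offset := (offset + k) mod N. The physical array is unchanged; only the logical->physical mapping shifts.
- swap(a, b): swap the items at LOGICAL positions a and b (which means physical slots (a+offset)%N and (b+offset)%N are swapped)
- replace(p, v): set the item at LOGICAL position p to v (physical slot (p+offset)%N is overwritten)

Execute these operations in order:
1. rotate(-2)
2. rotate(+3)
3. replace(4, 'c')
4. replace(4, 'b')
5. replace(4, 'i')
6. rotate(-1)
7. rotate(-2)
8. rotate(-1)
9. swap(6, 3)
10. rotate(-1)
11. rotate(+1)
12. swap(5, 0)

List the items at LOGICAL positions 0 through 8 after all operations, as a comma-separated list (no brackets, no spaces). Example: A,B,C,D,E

After op 1 (rotate(-2)): offset=7, physical=[A,B,C,D,E,F,G,H,I], logical=[H,I,A,B,C,D,E,F,G]
After op 2 (rotate(+3)): offset=1, physical=[A,B,C,D,E,F,G,H,I], logical=[B,C,D,E,F,G,H,I,A]
After op 3 (replace(4, 'c')): offset=1, physical=[A,B,C,D,E,c,G,H,I], logical=[B,C,D,E,c,G,H,I,A]
After op 4 (replace(4, 'b')): offset=1, physical=[A,B,C,D,E,b,G,H,I], logical=[B,C,D,E,b,G,H,I,A]
After op 5 (replace(4, 'i')): offset=1, physical=[A,B,C,D,E,i,G,H,I], logical=[B,C,D,E,i,G,H,I,A]
After op 6 (rotate(-1)): offset=0, physical=[A,B,C,D,E,i,G,H,I], logical=[A,B,C,D,E,i,G,H,I]
After op 7 (rotate(-2)): offset=7, physical=[A,B,C,D,E,i,G,H,I], logical=[H,I,A,B,C,D,E,i,G]
After op 8 (rotate(-1)): offset=6, physical=[A,B,C,D,E,i,G,H,I], logical=[G,H,I,A,B,C,D,E,i]
After op 9 (swap(6, 3)): offset=6, physical=[D,B,C,A,E,i,G,H,I], logical=[G,H,I,D,B,C,A,E,i]
After op 10 (rotate(-1)): offset=5, physical=[D,B,C,A,E,i,G,H,I], logical=[i,G,H,I,D,B,C,A,E]
After op 11 (rotate(+1)): offset=6, physical=[D,B,C,A,E,i,G,H,I], logical=[G,H,I,D,B,C,A,E,i]
After op 12 (swap(5, 0)): offset=6, physical=[D,B,G,A,E,i,C,H,I], logical=[C,H,I,D,B,G,A,E,i]

Answer: C,H,I,D,B,G,A,E,i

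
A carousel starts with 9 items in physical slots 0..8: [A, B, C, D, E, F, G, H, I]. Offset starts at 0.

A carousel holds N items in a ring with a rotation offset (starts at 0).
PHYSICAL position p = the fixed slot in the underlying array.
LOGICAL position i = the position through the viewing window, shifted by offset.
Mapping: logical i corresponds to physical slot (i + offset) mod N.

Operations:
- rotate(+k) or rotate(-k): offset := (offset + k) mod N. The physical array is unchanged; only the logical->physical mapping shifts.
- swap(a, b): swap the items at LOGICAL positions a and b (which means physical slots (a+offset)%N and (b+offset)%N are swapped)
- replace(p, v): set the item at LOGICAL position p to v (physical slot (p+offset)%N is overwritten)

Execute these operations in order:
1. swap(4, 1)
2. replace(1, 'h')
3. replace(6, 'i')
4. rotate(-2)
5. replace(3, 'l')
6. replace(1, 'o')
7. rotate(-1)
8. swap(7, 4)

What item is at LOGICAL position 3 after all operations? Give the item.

After op 1 (swap(4, 1)): offset=0, physical=[A,E,C,D,B,F,G,H,I], logical=[A,E,C,D,B,F,G,H,I]
After op 2 (replace(1, 'h')): offset=0, physical=[A,h,C,D,B,F,G,H,I], logical=[A,h,C,D,B,F,G,H,I]
After op 3 (replace(6, 'i')): offset=0, physical=[A,h,C,D,B,F,i,H,I], logical=[A,h,C,D,B,F,i,H,I]
After op 4 (rotate(-2)): offset=7, physical=[A,h,C,D,B,F,i,H,I], logical=[H,I,A,h,C,D,B,F,i]
After op 5 (replace(3, 'l')): offset=7, physical=[A,l,C,D,B,F,i,H,I], logical=[H,I,A,l,C,D,B,F,i]
After op 6 (replace(1, 'o')): offset=7, physical=[A,l,C,D,B,F,i,H,o], logical=[H,o,A,l,C,D,B,F,i]
After op 7 (rotate(-1)): offset=6, physical=[A,l,C,D,B,F,i,H,o], logical=[i,H,o,A,l,C,D,B,F]
After op 8 (swap(7, 4)): offset=6, physical=[A,B,C,D,l,F,i,H,o], logical=[i,H,o,A,B,C,D,l,F]

Answer: A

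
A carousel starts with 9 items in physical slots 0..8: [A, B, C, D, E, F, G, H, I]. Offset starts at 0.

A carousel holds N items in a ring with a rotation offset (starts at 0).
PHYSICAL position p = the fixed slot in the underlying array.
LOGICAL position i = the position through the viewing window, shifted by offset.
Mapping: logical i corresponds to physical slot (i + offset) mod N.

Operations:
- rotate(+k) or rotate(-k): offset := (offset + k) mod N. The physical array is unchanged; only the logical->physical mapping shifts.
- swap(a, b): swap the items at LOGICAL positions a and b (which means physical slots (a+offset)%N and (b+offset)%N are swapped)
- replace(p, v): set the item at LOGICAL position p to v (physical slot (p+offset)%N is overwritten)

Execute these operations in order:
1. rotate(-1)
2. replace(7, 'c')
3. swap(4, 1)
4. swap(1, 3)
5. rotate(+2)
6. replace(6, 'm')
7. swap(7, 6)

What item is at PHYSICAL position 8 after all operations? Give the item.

Answer: m

Derivation:
After op 1 (rotate(-1)): offset=8, physical=[A,B,C,D,E,F,G,H,I], logical=[I,A,B,C,D,E,F,G,H]
After op 2 (replace(7, 'c')): offset=8, physical=[A,B,C,D,E,F,c,H,I], logical=[I,A,B,C,D,E,F,c,H]
After op 3 (swap(4, 1)): offset=8, physical=[D,B,C,A,E,F,c,H,I], logical=[I,D,B,C,A,E,F,c,H]
After op 4 (swap(1, 3)): offset=8, physical=[C,B,D,A,E,F,c,H,I], logical=[I,C,B,D,A,E,F,c,H]
After op 5 (rotate(+2)): offset=1, physical=[C,B,D,A,E,F,c,H,I], logical=[B,D,A,E,F,c,H,I,C]
After op 6 (replace(6, 'm')): offset=1, physical=[C,B,D,A,E,F,c,m,I], logical=[B,D,A,E,F,c,m,I,C]
After op 7 (swap(7, 6)): offset=1, physical=[C,B,D,A,E,F,c,I,m], logical=[B,D,A,E,F,c,I,m,C]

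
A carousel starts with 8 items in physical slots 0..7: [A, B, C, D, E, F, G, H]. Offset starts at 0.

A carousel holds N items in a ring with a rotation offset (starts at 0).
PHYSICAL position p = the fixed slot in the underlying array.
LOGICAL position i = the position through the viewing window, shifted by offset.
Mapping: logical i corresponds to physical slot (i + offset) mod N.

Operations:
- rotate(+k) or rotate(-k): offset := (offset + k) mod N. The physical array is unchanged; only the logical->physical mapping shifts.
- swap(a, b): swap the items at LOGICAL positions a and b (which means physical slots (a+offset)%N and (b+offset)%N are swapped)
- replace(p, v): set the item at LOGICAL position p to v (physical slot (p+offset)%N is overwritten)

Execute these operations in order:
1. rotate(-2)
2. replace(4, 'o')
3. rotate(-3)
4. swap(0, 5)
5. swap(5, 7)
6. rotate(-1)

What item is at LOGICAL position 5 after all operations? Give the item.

After op 1 (rotate(-2)): offset=6, physical=[A,B,C,D,E,F,G,H], logical=[G,H,A,B,C,D,E,F]
After op 2 (replace(4, 'o')): offset=6, physical=[A,B,o,D,E,F,G,H], logical=[G,H,A,B,o,D,E,F]
After op 3 (rotate(-3)): offset=3, physical=[A,B,o,D,E,F,G,H], logical=[D,E,F,G,H,A,B,o]
After op 4 (swap(0, 5)): offset=3, physical=[D,B,o,A,E,F,G,H], logical=[A,E,F,G,H,D,B,o]
After op 5 (swap(5, 7)): offset=3, physical=[o,B,D,A,E,F,G,H], logical=[A,E,F,G,H,o,B,D]
After op 6 (rotate(-1)): offset=2, physical=[o,B,D,A,E,F,G,H], logical=[D,A,E,F,G,H,o,B]

Answer: H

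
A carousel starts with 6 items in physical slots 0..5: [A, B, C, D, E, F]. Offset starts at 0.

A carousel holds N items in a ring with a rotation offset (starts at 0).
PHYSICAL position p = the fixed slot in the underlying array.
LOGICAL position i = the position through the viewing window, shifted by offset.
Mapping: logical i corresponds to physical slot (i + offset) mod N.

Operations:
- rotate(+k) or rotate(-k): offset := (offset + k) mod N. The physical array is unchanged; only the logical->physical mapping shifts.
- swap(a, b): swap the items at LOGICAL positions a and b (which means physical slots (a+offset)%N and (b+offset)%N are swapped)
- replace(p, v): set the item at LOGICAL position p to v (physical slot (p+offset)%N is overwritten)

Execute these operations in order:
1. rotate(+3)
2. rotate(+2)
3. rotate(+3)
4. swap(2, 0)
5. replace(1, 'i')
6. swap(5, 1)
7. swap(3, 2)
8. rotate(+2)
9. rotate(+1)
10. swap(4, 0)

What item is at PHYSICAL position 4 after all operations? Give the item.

Answer: F

Derivation:
After op 1 (rotate(+3)): offset=3, physical=[A,B,C,D,E,F], logical=[D,E,F,A,B,C]
After op 2 (rotate(+2)): offset=5, physical=[A,B,C,D,E,F], logical=[F,A,B,C,D,E]
After op 3 (rotate(+3)): offset=2, physical=[A,B,C,D,E,F], logical=[C,D,E,F,A,B]
After op 4 (swap(2, 0)): offset=2, physical=[A,B,E,D,C,F], logical=[E,D,C,F,A,B]
After op 5 (replace(1, 'i')): offset=2, physical=[A,B,E,i,C,F], logical=[E,i,C,F,A,B]
After op 6 (swap(5, 1)): offset=2, physical=[A,i,E,B,C,F], logical=[E,B,C,F,A,i]
After op 7 (swap(3, 2)): offset=2, physical=[A,i,E,B,F,C], logical=[E,B,F,C,A,i]
After op 8 (rotate(+2)): offset=4, physical=[A,i,E,B,F,C], logical=[F,C,A,i,E,B]
After op 9 (rotate(+1)): offset=5, physical=[A,i,E,B,F,C], logical=[C,A,i,E,B,F]
After op 10 (swap(4, 0)): offset=5, physical=[A,i,E,C,F,B], logical=[B,A,i,E,C,F]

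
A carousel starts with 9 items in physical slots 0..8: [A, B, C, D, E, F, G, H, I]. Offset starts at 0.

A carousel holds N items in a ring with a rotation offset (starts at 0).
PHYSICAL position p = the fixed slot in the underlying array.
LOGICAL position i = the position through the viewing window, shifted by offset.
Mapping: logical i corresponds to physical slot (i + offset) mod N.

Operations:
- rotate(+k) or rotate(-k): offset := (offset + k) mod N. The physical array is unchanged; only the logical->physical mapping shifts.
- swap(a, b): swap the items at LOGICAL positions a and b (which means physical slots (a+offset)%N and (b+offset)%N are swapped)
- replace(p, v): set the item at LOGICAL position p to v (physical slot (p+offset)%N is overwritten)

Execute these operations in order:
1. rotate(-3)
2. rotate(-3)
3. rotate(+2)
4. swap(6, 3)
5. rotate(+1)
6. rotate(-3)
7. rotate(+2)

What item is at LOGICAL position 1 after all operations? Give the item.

Answer: G

Derivation:
After op 1 (rotate(-3)): offset=6, physical=[A,B,C,D,E,F,G,H,I], logical=[G,H,I,A,B,C,D,E,F]
After op 2 (rotate(-3)): offset=3, physical=[A,B,C,D,E,F,G,H,I], logical=[D,E,F,G,H,I,A,B,C]
After op 3 (rotate(+2)): offset=5, physical=[A,B,C,D,E,F,G,H,I], logical=[F,G,H,I,A,B,C,D,E]
After op 4 (swap(6, 3)): offset=5, physical=[A,B,I,D,E,F,G,H,C], logical=[F,G,H,C,A,B,I,D,E]
After op 5 (rotate(+1)): offset=6, physical=[A,B,I,D,E,F,G,H,C], logical=[G,H,C,A,B,I,D,E,F]
After op 6 (rotate(-3)): offset=3, physical=[A,B,I,D,E,F,G,H,C], logical=[D,E,F,G,H,C,A,B,I]
After op 7 (rotate(+2)): offset=5, physical=[A,B,I,D,E,F,G,H,C], logical=[F,G,H,C,A,B,I,D,E]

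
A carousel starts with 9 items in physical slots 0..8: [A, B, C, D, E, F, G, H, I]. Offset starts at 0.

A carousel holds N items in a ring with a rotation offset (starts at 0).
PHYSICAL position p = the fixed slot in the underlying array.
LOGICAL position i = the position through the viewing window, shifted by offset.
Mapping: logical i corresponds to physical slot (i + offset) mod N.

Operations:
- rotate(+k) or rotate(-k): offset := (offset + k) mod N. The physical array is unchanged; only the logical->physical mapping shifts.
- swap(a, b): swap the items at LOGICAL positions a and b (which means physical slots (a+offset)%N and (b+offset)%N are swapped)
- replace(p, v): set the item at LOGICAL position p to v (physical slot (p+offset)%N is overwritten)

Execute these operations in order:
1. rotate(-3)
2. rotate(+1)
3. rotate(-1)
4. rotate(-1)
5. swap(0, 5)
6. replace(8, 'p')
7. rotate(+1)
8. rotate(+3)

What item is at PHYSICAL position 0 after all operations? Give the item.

Answer: A

Derivation:
After op 1 (rotate(-3)): offset=6, physical=[A,B,C,D,E,F,G,H,I], logical=[G,H,I,A,B,C,D,E,F]
After op 2 (rotate(+1)): offset=7, physical=[A,B,C,D,E,F,G,H,I], logical=[H,I,A,B,C,D,E,F,G]
After op 3 (rotate(-1)): offset=6, physical=[A,B,C,D,E,F,G,H,I], logical=[G,H,I,A,B,C,D,E,F]
After op 4 (rotate(-1)): offset=5, physical=[A,B,C,D,E,F,G,H,I], logical=[F,G,H,I,A,B,C,D,E]
After op 5 (swap(0, 5)): offset=5, physical=[A,F,C,D,E,B,G,H,I], logical=[B,G,H,I,A,F,C,D,E]
After op 6 (replace(8, 'p')): offset=5, physical=[A,F,C,D,p,B,G,H,I], logical=[B,G,H,I,A,F,C,D,p]
After op 7 (rotate(+1)): offset=6, physical=[A,F,C,D,p,B,G,H,I], logical=[G,H,I,A,F,C,D,p,B]
After op 8 (rotate(+3)): offset=0, physical=[A,F,C,D,p,B,G,H,I], logical=[A,F,C,D,p,B,G,H,I]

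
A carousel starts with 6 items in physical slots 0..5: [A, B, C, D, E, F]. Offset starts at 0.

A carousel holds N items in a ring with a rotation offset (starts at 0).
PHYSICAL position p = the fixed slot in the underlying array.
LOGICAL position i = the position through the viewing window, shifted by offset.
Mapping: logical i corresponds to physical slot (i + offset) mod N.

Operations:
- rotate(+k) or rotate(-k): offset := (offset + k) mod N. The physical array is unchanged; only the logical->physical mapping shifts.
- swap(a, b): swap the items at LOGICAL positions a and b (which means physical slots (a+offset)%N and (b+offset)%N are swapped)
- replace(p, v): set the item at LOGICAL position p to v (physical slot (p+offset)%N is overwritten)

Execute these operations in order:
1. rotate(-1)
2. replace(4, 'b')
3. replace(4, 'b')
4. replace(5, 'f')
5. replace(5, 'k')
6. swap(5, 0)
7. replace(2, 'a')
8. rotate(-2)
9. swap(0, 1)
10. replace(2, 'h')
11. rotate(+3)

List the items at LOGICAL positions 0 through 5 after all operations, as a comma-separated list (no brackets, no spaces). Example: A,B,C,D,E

Answer: A,a,C,F,b,h

Derivation:
After op 1 (rotate(-1)): offset=5, physical=[A,B,C,D,E,F], logical=[F,A,B,C,D,E]
After op 2 (replace(4, 'b')): offset=5, physical=[A,B,C,b,E,F], logical=[F,A,B,C,b,E]
After op 3 (replace(4, 'b')): offset=5, physical=[A,B,C,b,E,F], logical=[F,A,B,C,b,E]
After op 4 (replace(5, 'f')): offset=5, physical=[A,B,C,b,f,F], logical=[F,A,B,C,b,f]
After op 5 (replace(5, 'k')): offset=5, physical=[A,B,C,b,k,F], logical=[F,A,B,C,b,k]
After op 6 (swap(5, 0)): offset=5, physical=[A,B,C,b,F,k], logical=[k,A,B,C,b,F]
After op 7 (replace(2, 'a')): offset=5, physical=[A,a,C,b,F,k], logical=[k,A,a,C,b,F]
After op 8 (rotate(-2)): offset=3, physical=[A,a,C,b,F,k], logical=[b,F,k,A,a,C]
After op 9 (swap(0, 1)): offset=3, physical=[A,a,C,F,b,k], logical=[F,b,k,A,a,C]
After op 10 (replace(2, 'h')): offset=3, physical=[A,a,C,F,b,h], logical=[F,b,h,A,a,C]
After op 11 (rotate(+3)): offset=0, physical=[A,a,C,F,b,h], logical=[A,a,C,F,b,h]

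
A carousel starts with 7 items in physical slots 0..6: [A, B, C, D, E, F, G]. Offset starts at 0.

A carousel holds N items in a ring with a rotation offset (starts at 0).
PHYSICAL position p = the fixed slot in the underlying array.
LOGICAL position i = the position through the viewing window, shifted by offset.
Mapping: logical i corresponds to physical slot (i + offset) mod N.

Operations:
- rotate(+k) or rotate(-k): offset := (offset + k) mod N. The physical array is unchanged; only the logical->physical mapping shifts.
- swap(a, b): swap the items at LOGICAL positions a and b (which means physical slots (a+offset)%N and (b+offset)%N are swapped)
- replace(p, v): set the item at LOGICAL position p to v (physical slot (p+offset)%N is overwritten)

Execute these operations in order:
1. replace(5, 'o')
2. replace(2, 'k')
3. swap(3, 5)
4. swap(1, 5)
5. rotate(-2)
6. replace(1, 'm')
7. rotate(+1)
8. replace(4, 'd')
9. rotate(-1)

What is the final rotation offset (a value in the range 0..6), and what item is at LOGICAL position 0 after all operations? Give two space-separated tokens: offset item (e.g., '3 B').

After op 1 (replace(5, 'o')): offset=0, physical=[A,B,C,D,E,o,G], logical=[A,B,C,D,E,o,G]
After op 2 (replace(2, 'k')): offset=0, physical=[A,B,k,D,E,o,G], logical=[A,B,k,D,E,o,G]
After op 3 (swap(3, 5)): offset=0, physical=[A,B,k,o,E,D,G], logical=[A,B,k,o,E,D,G]
After op 4 (swap(1, 5)): offset=0, physical=[A,D,k,o,E,B,G], logical=[A,D,k,o,E,B,G]
After op 5 (rotate(-2)): offset=5, physical=[A,D,k,o,E,B,G], logical=[B,G,A,D,k,o,E]
After op 6 (replace(1, 'm')): offset=5, physical=[A,D,k,o,E,B,m], logical=[B,m,A,D,k,o,E]
After op 7 (rotate(+1)): offset=6, physical=[A,D,k,o,E,B,m], logical=[m,A,D,k,o,E,B]
After op 8 (replace(4, 'd')): offset=6, physical=[A,D,k,d,E,B,m], logical=[m,A,D,k,d,E,B]
After op 9 (rotate(-1)): offset=5, physical=[A,D,k,d,E,B,m], logical=[B,m,A,D,k,d,E]

Answer: 5 B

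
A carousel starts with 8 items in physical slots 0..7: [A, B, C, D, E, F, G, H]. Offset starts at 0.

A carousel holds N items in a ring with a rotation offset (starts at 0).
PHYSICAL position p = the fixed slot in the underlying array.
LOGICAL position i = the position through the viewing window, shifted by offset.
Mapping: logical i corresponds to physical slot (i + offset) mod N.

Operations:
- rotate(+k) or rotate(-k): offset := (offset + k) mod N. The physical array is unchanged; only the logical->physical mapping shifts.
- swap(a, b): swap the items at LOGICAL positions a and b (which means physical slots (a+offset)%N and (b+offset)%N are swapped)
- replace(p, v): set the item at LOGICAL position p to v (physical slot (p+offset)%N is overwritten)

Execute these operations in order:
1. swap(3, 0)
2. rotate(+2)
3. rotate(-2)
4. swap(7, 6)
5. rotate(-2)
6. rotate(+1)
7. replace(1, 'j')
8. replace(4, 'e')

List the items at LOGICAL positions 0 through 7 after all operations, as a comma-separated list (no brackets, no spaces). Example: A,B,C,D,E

After op 1 (swap(3, 0)): offset=0, physical=[D,B,C,A,E,F,G,H], logical=[D,B,C,A,E,F,G,H]
After op 2 (rotate(+2)): offset=2, physical=[D,B,C,A,E,F,G,H], logical=[C,A,E,F,G,H,D,B]
After op 3 (rotate(-2)): offset=0, physical=[D,B,C,A,E,F,G,H], logical=[D,B,C,A,E,F,G,H]
After op 4 (swap(7, 6)): offset=0, physical=[D,B,C,A,E,F,H,G], logical=[D,B,C,A,E,F,H,G]
After op 5 (rotate(-2)): offset=6, physical=[D,B,C,A,E,F,H,G], logical=[H,G,D,B,C,A,E,F]
After op 6 (rotate(+1)): offset=7, physical=[D,B,C,A,E,F,H,G], logical=[G,D,B,C,A,E,F,H]
After op 7 (replace(1, 'j')): offset=7, physical=[j,B,C,A,E,F,H,G], logical=[G,j,B,C,A,E,F,H]
After op 8 (replace(4, 'e')): offset=7, physical=[j,B,C,e,E,F,H,G], logical=[G,j,B,C,e,E,F,H]

Answer: G,j,B,C,e,E,F,H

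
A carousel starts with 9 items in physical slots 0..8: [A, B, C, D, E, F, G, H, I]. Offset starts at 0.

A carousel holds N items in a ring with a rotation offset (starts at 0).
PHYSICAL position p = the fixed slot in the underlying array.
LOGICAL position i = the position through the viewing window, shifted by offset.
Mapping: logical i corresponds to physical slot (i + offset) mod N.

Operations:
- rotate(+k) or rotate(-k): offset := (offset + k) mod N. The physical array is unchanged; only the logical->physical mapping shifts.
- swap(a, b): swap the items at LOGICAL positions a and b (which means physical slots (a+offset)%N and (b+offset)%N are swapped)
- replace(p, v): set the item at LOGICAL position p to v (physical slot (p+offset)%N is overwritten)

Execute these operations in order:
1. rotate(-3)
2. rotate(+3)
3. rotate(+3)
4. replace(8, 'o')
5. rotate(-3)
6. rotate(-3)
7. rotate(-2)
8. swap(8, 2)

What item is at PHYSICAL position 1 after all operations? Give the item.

After op 1 (rotate(-3)): offset=6, physical=[A,B,C,D,E,F,G,H,I], logical=[G,H,I,A,B,C,D,E,F]
After op 2 (rotate(+3)): offset=0, physical=[A,B,C,D,E,F,G,H,I], logical=[A,B,C,D,E,F,G,H,I]
After op 3 (rotate(+3)): offset=3, physical=[A,B,C,D,E,F,G,H,I], logical=[D,E,F,G,H,I,A,B,C]
After op 4 (replace(8, 'o')): offset=3, physical=[A,B,o,D,E,F,G,H,I], logical=[D,E,F,G,H,I,A,B,o]
After op 5 (rotate(-3)): offset=0, physical=[A,B,o,D,E,F,G,H,I], logical=[A,B,o,D,E,F,G,H,I]
After op 6 (rotate(-3)): offset=6, physical=[A,B,o,D,E,F,G,H,I], logical=[G,H,I,A,B,o,D,E,F]
After op 7 (rotate(-2)): offset=4, physical=[A,B,o,D,E,F,G,H,I], logical=[E,F,G,H,I,A,B,o,D]
After op 8 (swap(8, 2)): offset=4, physical=[A,B,o,G,E,F,D,H,I], logical=[E,F,D,H,I,A,B,o,G]

Answer: B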